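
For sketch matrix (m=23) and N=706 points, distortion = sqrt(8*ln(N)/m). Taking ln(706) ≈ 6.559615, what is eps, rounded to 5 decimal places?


ln(706) ≈ 6.559615.
8*ln(N)/m ≈ 8*6.559615/23 ≈ 2.28160522.
eps = sqrt(2.28160522) ≈ 1.5104983 ≈ 1.51050.

1.51050


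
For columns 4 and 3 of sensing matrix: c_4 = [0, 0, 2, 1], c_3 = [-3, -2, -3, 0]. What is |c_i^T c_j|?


Inner product: 0*-3 + 0*-2 + 2*-3 + 1*0
Products: [0, 0, -6, 0]
Sum = -6.
|dot| = 6.

6


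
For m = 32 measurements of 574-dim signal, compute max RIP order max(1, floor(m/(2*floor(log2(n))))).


floor(log2(574)) = 9.
2*9 = 18.
m/(2*floor(log2(n))) = 32/18 ≈ 1.7778.
floor = 1.
k = max(1, 1) = 1.

1


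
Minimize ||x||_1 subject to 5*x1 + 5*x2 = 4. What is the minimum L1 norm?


Axis intercepts:
  x1 = 4/5, x2 = 0: L1 = 4/5
  x1 = 0, x2 = 4/5: L1 = 4/5
x* = (4/5, 0)
||x*||_1 = 4/5.

4/5


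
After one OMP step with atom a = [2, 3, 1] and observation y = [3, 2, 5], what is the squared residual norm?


a^T a = 14.
a^T y = 17.
coeff = 17/14 = 17/14.
||r||^2 = 243/14.

243/14


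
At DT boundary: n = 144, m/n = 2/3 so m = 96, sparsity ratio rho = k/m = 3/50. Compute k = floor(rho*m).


m = 2/3*144 = 96.
rho = 3/50.
rho*m = 3/50*96 = 5.76.
k = floor(5.76) = 5.

5


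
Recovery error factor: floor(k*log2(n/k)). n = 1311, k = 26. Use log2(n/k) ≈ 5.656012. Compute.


log2(n/k) = log2(1311/26) ≈ 5.656012.
k*log2(n/k) ≈ 26*5.656012 = 147.056312.
floor(147.056312) = 147.

147


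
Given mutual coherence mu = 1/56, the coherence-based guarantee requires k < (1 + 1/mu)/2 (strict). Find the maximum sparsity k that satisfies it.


1/mu = 56.
1 + 1/mu = 57.
(1 + 1/mu)/2 = 28.5 is not an integer, so k_max = floor(28.5) = 28.

28


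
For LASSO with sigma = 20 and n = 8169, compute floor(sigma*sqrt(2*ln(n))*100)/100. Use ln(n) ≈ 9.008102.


ln(8169) ≈ 9.008102.
2*ln(n) ≈ 18.016204.
sqrt(2*ln(n)) ≈ sqrt(18.016204) ≈ 4.24455.
lambda ≈ 20*4.24455 = 84.891.
floor(lambda*100)/100 = 84.89.

84.89


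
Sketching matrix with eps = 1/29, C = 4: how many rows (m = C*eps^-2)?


1/eps = 29.
(1/eps)^2 = 841.
m = 4*841 = 3364.

3364


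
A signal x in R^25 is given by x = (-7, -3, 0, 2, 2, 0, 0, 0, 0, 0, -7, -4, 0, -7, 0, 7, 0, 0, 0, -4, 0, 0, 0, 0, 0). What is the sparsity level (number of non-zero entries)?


Non-zero positions: [0, 1, 3, 4, 10, 11, 13, 15, 19].
Sparsity = 9.

9


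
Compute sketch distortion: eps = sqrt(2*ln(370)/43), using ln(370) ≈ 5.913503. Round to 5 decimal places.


ln(370) ≈ 5.913503.
2*ln(N)/m ≈ 2*5.913503/43 ≈ 0.27504665.
eps = sqrt(0.27504665) ≈ 0.5244489 ≈ 0.52445.

0.52445


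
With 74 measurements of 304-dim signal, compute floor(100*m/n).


100*m/n = 100*74/304 ≈ 24.3421.
floor = 24.

24


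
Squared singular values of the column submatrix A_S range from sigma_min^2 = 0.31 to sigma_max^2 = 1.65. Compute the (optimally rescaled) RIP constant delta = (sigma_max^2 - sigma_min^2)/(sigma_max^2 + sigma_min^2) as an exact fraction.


lambda_max - lambda_min = 1.65 - 0.31 = 1.34.
lambda_max + lambda_min = 1.65 + 0.31 = 1.96.
delta = 1.34/1.96 = 134/196 = 67/98.

67/98


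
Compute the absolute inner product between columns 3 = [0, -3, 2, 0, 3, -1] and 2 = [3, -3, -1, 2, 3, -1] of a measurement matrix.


Inner product: 0*3 + -3*-3 + 2*-1 + 0*2 + 3*3 + -1*-1
Products: [0, 9, -2, 0, 9, 1]
Sum = 17.
|dot| = 17.

17


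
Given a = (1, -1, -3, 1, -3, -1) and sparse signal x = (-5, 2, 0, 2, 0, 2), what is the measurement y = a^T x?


Non-zero terms: ['1*-5', '-1*2', '1*2', '-1*2']
Products: [-5, -2, 2, -2]
y = sum = -7.

-7


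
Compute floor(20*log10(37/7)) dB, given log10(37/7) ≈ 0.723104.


||x||/||e|| = 37/7.
log10(37/7) ≈ 0.723104.
20*log10(||x||/||e||) ≈ 20*0.723104 = 14.46208.
floor(14.46208) = 14.

14


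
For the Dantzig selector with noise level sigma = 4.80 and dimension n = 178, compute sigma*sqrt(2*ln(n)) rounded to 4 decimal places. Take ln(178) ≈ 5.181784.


ln(178) ≈ 5.181784.
2*ln(n) ≈ 10.363568.
sqrt(2*ln(n)) ≈ sqrt(10.363568) ≈ 3.21925.
threshold ≈ 4.80*3.21925 = 15.4524 ≈ 15.4524.

15.4524


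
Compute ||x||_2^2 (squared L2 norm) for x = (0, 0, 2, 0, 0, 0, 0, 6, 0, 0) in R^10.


Non-zero entries: [(2, 2), (7, 6)]
Squares: [4, 36]
||x||_2^2 = sum = 40.

40


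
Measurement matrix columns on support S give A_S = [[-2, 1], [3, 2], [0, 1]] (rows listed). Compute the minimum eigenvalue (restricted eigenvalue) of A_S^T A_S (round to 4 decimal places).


A_S^T A_S = [[13, 4], [4, 6]].
trace = 19.
det = 62.
disc = trace^2 - 4*det = 361 - 4*62 = 113.
sqrt(113) ≈ 10.630146.
lam_min = (19 - sqrt(113))/2 ≈ (19 - 10.630146)/2 = 4.184927 ≈ 4.1849.

4.1849


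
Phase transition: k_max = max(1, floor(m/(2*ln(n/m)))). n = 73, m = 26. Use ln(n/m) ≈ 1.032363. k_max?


n/m = 73/26.
ln(n/m) ≈ 1.032363.
2*ln(n/m) ≈ 2.064726.
m/(2*ln(n/m)) ≈ 26/2.064726 ≈ 12.5925.
floor = 12.
k_max = max(1, 12) = 12.

12


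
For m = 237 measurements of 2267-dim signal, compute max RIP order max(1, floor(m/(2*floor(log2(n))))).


floor(log2(2267)) = 11.
2*11 = 22.
m/(2*floor(log2(n))) = 237/22 ≈ 10.7727.
floor = 10.
k = max(1, 10) = 10.

10


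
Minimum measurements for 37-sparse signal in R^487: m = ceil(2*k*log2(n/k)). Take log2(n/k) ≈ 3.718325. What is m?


log2(n/k) = log2(487/37) ≈ 3.718325.
2*k*log2(n/k) ≈ 2*37*3.718325 = 275.15605.
m = ceil(275.15605) = 276.

276


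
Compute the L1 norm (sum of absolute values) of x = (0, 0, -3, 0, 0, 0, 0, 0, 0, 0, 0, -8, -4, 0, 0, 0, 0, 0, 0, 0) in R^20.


Non-zero entries: [(2, -3), (11, -8), (12, -4)]
Absolute values: [3, 8, 4]
||x||_1 = sum = 15.

15


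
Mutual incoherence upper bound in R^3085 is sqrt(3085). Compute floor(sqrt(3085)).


55^2 = 3025 <= 3085 < 3136 = 56^2, so 55 <= sqrt(3085) < 56.
floor(sqrt(3085)) = 55.

55


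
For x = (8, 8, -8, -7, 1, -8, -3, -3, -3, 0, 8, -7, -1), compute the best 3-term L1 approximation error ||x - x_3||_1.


Sorted |x_i| descending: [8, 8, 8, 8, 8, 7, 7, 3, 3, 3, 1, 1, 0]
Keep top 3: [8, 8, 8]
Tail entries: [8, 8, 7, 7, 3, 3, 3, 1, 1, 0]
L1 error = sum of tail = 41.

41


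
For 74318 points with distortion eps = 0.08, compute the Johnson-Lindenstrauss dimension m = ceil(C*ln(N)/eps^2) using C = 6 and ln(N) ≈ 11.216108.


ln(74318) ≈ 11.216108.
eps^2 = 0.08^2 = 0.0064.
C*ln(N)/eps^2 ≈ 6*11.216108/0.0064 ≈ 10515.1012.
m = ceil(10515.1012) = 10516.

10516


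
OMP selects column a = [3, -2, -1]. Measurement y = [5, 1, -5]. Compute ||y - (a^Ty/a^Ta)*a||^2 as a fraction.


a^T a = 14.
a^T y = 18.
coeff = 18/14 = 9/7.
||r||^2 = 195/7.

195/7


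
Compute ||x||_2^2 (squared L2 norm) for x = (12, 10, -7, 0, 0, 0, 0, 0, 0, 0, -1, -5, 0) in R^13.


Non-zero entries: [(0, 12), (1, 10), (2, -7), (10, -1), (11, -5)]
Squares: [144, 100, 49, 1, 25]
||x||_2^2 = sum = 319.

319


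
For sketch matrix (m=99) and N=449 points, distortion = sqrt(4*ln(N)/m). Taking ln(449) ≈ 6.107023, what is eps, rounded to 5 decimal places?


ln(449) ≈ 6.107023.
4*ln(N)/m ≈ 4*6.107023/99 ≈ 0.2467484.
eps = sqrt(0.2467484) ≈ 0.4967378 ≈ 0.49674.

0.49674


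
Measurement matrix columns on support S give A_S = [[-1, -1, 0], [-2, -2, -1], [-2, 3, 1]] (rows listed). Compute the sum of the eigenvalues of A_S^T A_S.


Sum of eigenvalues of A_S^T A_S = trace(A_S^T A_S) = sum of squared column norms of A_S.
A_S^T A_S diagonal: [9, 14, 2].
trace = 9 + 14 + 2 = 25.

25


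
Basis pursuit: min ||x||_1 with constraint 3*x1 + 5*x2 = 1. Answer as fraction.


Axis intercepts:
  x1 = 1/3, x2 = 0: L1 = 1/3
  x1 = 0, x2 = 1/5: L1 = 1/5
x* = (0, 1/5)
||x*||_1 = 1/5.

1/5


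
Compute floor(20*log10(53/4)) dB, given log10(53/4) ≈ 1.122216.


||x||/||e|| = 53/4.
log10(53/4) ≈ 1.122216.
20*log10(||x||/||e||) ≈ 20*1.122216 = 22.44432.
floor(22.44432) = 22.

22


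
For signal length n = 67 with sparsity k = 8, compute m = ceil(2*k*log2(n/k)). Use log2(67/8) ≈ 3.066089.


log2(n/k) = log2(67/8) ≈ 3.066089.
2*k*log2(n/k) ≈ 2*8*3.066089 = 49.057424.
m = ceil(49.057424) = 50.

50


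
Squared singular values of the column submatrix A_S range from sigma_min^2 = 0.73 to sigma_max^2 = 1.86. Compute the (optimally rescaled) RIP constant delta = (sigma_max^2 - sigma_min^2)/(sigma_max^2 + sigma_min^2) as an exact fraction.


lambda_max - lambda_min = 1.86 - 0.73 = 1.13.
lambda_max + lambda_min = 1.86 + 0.73 = 2.59.
delta = 1.13/2.59 = 113/259.

113/259


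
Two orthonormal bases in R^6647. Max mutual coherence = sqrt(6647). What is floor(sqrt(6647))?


81^2 = 6561 <= 6647 < 6724 = 82^2, so 81 <= sqrt(6647) < 82.
floor(sqrt(6647)) = 81.

81


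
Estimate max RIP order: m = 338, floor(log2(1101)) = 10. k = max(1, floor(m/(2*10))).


floor(log2(1101)) = 10.
2*10 = 20.
m/(2*floor(log2(n))) = 338/20 ≈ 16.9.
floor = 16.
k = max(1, 16) = 16.

16


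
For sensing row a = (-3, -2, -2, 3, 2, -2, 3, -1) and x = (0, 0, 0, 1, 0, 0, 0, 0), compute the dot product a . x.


Non-zero terms: ['3*1']
Products: [3]
y = sum = 3.

3


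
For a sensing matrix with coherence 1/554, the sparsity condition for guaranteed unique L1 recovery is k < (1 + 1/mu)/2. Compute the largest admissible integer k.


1/mu = 554.
1 + 1/mu = 555.
(1 + 1/mu)/2 = 277.5 is not an integer, so k_max = floor(277.5) = 277.

277


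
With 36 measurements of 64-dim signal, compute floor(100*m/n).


100*m/n = 100*36/64 ≈ 56.25.
floor = 56.

56


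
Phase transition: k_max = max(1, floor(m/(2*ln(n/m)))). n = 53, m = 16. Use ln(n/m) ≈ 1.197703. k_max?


n/m = 53/16.
ln(n/m) ≈ 1.197703.
2*ln(n/m) ≈ 2.395406.
m/(2*ln(n/m)) ≈ 16/2.395406 ≈ 6.6795.
floor = 6.
k_max = max(1, 6) = 6.

6


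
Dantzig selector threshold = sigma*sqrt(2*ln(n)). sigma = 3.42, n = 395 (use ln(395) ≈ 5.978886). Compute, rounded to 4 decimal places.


ln(395) ≈ 5.978886.
2*ln(n) ≈ 11.957772.
sqrt(2*ln(n)) ≈ sqrt(11.957772) ≈ 3.458001.
threshold ≈ 3.42*3.458001 = 11.82636342 ≈ 11.8264.

11.8264


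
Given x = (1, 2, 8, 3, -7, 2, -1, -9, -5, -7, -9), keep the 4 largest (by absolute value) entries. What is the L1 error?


Sorted |x_i| descending: [9, 9, 8, 7, 7, 5, 3, 2, 2, 1, 1]
Keep top 4: [9, 9, 8, 7]
Tail entries: [7, 5, 3, 2, 2, 1, 1]
L1 error = sum of tail = 21.

21


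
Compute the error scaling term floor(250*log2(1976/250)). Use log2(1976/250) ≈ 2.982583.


log2(n/k) = log2(1976/250) ≈ 2.982583.
k*log2(n/k) ≈ 250*2.982583 = 745.64575.
floor(745.64575) = 745.

745


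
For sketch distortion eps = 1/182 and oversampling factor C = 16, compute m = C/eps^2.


1/eps = 182.
(1/eps)^2 = 33124.
m = 16*33124 = 529984.

529984


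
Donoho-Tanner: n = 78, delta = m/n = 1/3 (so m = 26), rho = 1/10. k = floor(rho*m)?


m = 1/3*78 = 26.
rho = 1/10.
rho*m = 1/10*26 = 2.6.
k = floor(2.6) = 2.

2


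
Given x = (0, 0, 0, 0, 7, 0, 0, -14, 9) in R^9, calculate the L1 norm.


Non-zero entries: [(4, 7), (7, -14), (8, 9)]
Absolute values: [7, 14, 9]
||x||_1 = sum = 30.

30


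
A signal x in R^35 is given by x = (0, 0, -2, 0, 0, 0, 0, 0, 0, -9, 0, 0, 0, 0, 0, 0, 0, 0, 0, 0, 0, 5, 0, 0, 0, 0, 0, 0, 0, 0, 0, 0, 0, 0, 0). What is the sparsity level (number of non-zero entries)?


Non-zero positions: [2, 9, 21].
Sparsity = 3.

3


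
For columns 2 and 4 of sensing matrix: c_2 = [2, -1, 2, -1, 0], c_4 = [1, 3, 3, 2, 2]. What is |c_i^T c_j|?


Inner product: 2*1 + -1*3 + 2*3 + -1*2 + 0*2
Products: [2, -3, 6, -2, 0]
Sum = 3.
|dot| = 3.

3


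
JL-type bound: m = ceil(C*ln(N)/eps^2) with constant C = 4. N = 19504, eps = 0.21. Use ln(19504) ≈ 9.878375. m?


ln(19504) ≈ 9.878375.
eps^2 = 0.21^2 = 0.0441.
C*ln(N)/eps^2 ≈ 4*9.878375/0.0441 ≈ 895.9977.
m = ceil(895.9977) = 896.

896


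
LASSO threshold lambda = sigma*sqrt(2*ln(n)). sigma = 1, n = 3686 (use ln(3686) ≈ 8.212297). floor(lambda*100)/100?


ln(3686) ≈ 8.212297.
2*ln(n) ≈ 16.424594.
sqrt(2*ln(n)) ≈ sqrt(16.424594) ≈ 4.052727.
lambda ≈ 1*4.052727 = 4.052727.
floor(lambda*100)/100 = 4.05.

4.05


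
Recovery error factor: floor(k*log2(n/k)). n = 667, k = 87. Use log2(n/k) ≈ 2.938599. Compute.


log2(n/k) = log2(667/87) ≈ 2.938599.
k*log2(n/k) ≈ 87*2.938599 = 255.658113.
floor(255.658113) = 255.

255


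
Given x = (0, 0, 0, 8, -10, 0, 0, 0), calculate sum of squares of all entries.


Non-zero entries: [(3, 8), (4, -10)]
Squares: [64, 100]
||x||_2^2 = sum = 164.

164


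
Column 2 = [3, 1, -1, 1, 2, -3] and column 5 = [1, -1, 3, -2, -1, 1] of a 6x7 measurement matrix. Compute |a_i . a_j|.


Inner product: 3*1 + 1*-1 + -1*3 + 1*-2 + 2*-1 + -3*1
Products: [3, -1, -3, -2, -2, -3]
Sum = -8.
|dot| = 8.

8


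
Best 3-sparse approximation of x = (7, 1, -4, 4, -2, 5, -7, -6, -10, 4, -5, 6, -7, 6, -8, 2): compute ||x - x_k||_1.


Sorted |x_i| descending: [10, 8, 7, 7, 7, 6, 6, 6, 5, 5, 4, 4, 4, 2, 2, 1]
Keep top 3: [10, 8, 7]
Tail entries: [7, 7, 6, 6, 6, 5, 5, 4, 4, 4, 2, 2, 1]
L1 error = sum of tail = 59.

59


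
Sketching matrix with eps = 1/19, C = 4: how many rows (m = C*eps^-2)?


1/eps = 19.
(1/eps)^2 = 361.
m = 4*361 = 1444.

1444


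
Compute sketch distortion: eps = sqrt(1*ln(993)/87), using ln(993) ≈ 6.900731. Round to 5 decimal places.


ln(993) ≈ 6.900731.
1*ln(N)/m ≈ 1*6.900731/87 ≈ 0.07931875.
eps = sqrt(0.07931875) ≈ 0.2816358 ≈ 0.28164.

0.28164


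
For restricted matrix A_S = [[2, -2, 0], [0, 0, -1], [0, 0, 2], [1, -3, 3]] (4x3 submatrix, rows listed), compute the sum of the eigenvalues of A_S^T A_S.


Sum of eigenvalues of A_S^T A_S = trace(A_S^T A_S) = sum of squared column norms of A_S.
A_S^T A_S diagonal: [5, 13, 14].
trace = 5 + 13 + 14 = 32.

32


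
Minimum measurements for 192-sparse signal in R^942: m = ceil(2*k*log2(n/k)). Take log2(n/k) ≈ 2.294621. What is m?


log2(n/k) = log2(942/192) ≈ 2.294621.
2*k*log2(n/k) ≈ 2*192*2.294621 = 881.134464.
m = ceil(881.134464) = 882.

882


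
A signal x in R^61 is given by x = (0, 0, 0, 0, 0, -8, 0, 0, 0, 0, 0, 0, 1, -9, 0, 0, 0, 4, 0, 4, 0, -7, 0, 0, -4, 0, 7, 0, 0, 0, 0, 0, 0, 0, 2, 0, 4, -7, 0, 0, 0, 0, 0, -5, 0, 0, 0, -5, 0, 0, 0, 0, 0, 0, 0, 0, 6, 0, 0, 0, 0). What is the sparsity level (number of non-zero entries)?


Non-zero positions: [5, 12, 13, 17, 19, 21, 24, 26, 34, 36, 37, 43, 47, 56].
Sparsity = 14.

14


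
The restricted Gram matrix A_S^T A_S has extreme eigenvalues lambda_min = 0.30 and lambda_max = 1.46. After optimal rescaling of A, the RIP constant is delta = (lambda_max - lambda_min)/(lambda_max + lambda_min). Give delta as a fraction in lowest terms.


lambda_max - lambda_min = 1.46 - 0.30 = 1.16.
lambda_max + lambda_min = 1.46 + 0.30 = 1.76.
delta = 1.16/1.76 = 116/176 = 29/44.

29/44


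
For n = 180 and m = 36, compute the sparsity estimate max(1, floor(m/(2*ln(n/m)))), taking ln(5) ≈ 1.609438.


n/m = 180/36 = 5.
ln(n/m) ≈ 1.609438.
2*ln(n/m) ≈ 3.218876.
m/(2*ln(n/m)) ≈ 36/3.218876 ≈ 11.184.
floor = 11.
k_max = max(1, 11) = 11.

11


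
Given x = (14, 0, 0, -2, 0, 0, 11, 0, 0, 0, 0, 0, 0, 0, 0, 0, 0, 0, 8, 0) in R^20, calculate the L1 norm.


Non-zero entries: [(0, 14), (3, -2), (6, 11), (18, 8)]
Absolute values: [14, 2, 11, 8]
||x||_1 = sum = 35.

35


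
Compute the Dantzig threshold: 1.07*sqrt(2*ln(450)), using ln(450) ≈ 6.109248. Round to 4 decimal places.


ln(450) ≈ 6.109248.
2*ln(n) ≈ 12.218496.
sqrt(2*ln(n)) ≈ sqrt(12.218496) ≈ 3.495497.
threshold ≈ 1.07*3.495497 = 3.74018179 ≈ 3.7402.

3.7402


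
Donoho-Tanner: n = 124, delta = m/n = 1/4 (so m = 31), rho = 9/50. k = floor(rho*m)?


m = 1/4*124 = 31.
rho = 9/50.
rho*m = 9/50*31 = 5.58.
k = floor(5.58) = 5.

5


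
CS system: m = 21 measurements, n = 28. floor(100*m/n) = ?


100*m/n = 100*21/28 ≈ 75.0.
floor = 75.

75


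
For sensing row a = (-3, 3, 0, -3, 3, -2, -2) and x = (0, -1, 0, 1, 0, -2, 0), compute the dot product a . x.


Non-zero terms: ['3*-1', '-3*1', '-2*-2']
Products: [-3, -3, 4]
y = sum = -2.

-2


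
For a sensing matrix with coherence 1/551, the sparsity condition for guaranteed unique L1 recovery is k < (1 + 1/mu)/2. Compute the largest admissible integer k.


1/mu = 551.
1 + 1/mu = 552.
(1 + 1/mu)/2 = 276 is an integer and the inequality is strict, so k_max = 276 - 1 = 275.

275


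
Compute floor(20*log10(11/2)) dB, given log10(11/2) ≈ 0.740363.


||x||/||e|| = 11/2.
log10(11/2) ≈ 0.740363.
20*log10(||x||/||e||) ≈ 20*0.740363 = 14.80726.
floor(14.80726) = 14.

14


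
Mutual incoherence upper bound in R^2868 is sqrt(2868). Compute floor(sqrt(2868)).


53^2 = 2809 <= 2868 < 2916 = 54^2, so 53 <= sqrt(2868) < 54.
floor(sqrt(2868)) = 53.

53


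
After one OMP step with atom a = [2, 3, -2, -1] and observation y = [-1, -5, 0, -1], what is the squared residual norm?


a^T a = 18.
a^T y = -16.
coeff = -16/18 = -8/9.
||r||^2 = 115/9.

115/9


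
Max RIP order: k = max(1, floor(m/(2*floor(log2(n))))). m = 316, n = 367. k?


floor(log2(367)) = 8.
2*8 = 16.
m/(2*floor(log2(n))) = 316/16 ≈ 19.75.
floor = 19.
k = max(1, 19) = 19.

19


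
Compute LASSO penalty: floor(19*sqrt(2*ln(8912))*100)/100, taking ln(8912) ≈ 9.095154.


ln(8912) ≈ 9.095154.
2*ln(n) ≈ 18.190308.
sqrt(2*ln(n)) ≈ sqrt(18.190308) ≈ 4.26501.
lambda ≈ 19*4.26501 = 81.03519.
floor(lambda*100)/100 = 81.03.

81.03


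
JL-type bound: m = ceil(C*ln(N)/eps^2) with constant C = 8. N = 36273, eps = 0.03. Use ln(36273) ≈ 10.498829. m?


ln(36273) ≈ 10.498829.
eps^2 = 0.03^2 = 0.0009.
C*ln(N)/eps^2 ≈ 8*10.498829/0.0009 ≈ 93322.9244.
m = ceil(93322.9244) = 93323.

93323


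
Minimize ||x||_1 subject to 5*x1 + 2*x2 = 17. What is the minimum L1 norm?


Axis intercepts:
  x1 = 17/5, x2 = 0: L1 = 17/5
  x1 = 0, x2 = 17/2: L1 = 17/2
x* = (17/5, 0)
||x*||_1 = 17/5.

17/5


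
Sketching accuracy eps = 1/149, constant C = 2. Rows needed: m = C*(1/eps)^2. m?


1/eps = 149.
(1/eps)^2 = 22201.
m = 2*22201 = 44402.

44402


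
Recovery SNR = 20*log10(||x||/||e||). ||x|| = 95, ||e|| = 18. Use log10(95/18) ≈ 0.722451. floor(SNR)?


||x||/||e|| = 95/18.
log10(95/18) ≈ 0.722451.
20*log10(||x||/||e||) ≈ 20*0.722451 = 14.44902.
floor(14.44902) = 14.

14


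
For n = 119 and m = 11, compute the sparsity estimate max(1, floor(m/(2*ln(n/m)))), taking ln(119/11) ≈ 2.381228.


n/m = 119/11.
ln(n/m) ≈ 2.381228.
2*ln(n/m) ≈ 4.762456.
m/(2*ln(n/m)) ≈ 11/4.762456 ≈ 2.3097.
floor = 2.
k_max = max(1, 2) = 2.

2


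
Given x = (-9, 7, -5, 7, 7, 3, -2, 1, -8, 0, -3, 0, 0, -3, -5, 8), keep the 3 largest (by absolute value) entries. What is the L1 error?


Sorted |x_i| descending: [9, 8, 8, 7, 7, 7, 5, 5, 3, 3, 3, 2, 1, 0, 0, 0]
Keep top 3: [9, 8, 8]
Tail entries: [7, 7, 7, 5, 5, 3, 3, 3, 2, 1, 0, 0, 0]
L1 error = sum of tail = 43.

43


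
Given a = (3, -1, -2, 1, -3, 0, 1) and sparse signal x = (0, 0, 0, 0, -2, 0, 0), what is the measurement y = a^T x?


Non-zero terms: ['-3*-2']
Products: [6]
y = sum = 6.

6


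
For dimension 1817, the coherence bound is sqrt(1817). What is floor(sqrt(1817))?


42^2 = 1764 <= 1817 < 1849 = 43^2, so 42 <= sqrt(1817) < 43.
floor(sqrt(1817)) = 42.

42


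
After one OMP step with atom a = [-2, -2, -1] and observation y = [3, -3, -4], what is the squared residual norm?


a^T a = 9.
a^T y = 4.
coeff = 4/9 = 4/9.
||r||^2 = 290/9.

290/9


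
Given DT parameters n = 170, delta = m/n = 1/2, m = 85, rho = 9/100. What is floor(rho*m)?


m = 1/2*170 = 85.
rho = 9/100.
rho*m = 9/100*85 = 7.65.
k = floor(7.65) = 7.

7


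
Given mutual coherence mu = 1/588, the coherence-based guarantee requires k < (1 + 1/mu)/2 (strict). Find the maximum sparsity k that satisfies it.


1/mu = 588.
1 + 1/mu = 589.
(1 + 1/mu)/2 = 294.5 is not an integer, so k_max = floor(294.5) = 294.

294


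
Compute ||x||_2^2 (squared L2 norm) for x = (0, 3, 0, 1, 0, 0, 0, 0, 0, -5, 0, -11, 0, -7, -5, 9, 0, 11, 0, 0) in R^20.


Non-zero entries: [(1, 3), (3, 1), (9, -5), (11, -11), (13, -7), (14, -5), (15, 9), (17, 11)]
Squares: [9, 1, 25, 121, 49, 25, 81, 121]
||x||_2^2 = sum = 432.

432


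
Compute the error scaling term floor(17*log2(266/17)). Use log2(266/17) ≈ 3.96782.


log2(n/k) = log2(266/17) ≈ 3.96782.
k*log2(n/k) ≈ 17*3.96782 = 67.45294.
floor(67.45294) = 67.

67


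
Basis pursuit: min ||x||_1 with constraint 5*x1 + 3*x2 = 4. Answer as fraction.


Axis intercepts:
  x1 = 4/5, x2 = 0: L1 = 4/5
  x1 = 0, x2 = 4/3: L1 = 4/3
x* = (4/5, 0)
||x*||_1 = 4/5.

4/5


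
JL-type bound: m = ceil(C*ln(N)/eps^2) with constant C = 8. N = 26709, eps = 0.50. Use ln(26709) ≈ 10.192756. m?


ln(26709) ≈ 10.192756.
eps^2 = 0.50^2 = 0.25.
C*ln(N)/eps^2 ≈ 8*10.192756/0.25 ≈ 326.1682.
m = ceil(326.1682) = 327.

327


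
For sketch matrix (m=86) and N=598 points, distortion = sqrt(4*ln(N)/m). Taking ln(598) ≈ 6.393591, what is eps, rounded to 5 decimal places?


ln(598) ≈ 6.393591.
4*ln(N)/m ≈ 4*6.393591/86 ≈ 0.29737633.
eps = sqrt(0.29737633) ≈ 0.5453222 ≈ 0.54532.

0.54532


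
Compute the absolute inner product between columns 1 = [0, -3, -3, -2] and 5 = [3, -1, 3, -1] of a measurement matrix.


Inner product: 0*3 + -3*-1 + -3*3 + -2*-1
Products: [0, 3, -9, 2]
Sum = -4.
|dot| = 4.

4


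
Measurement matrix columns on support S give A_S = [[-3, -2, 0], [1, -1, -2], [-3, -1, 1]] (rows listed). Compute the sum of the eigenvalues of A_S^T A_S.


Sum of eigenvalues of A_S^T A_S = trace(A_S^T A_S) = sum of squared column norms of A_S.
A_S^T A_S diagonal: [19, 6, 5].
trace = 19 + 6 + 5 = 30.

30


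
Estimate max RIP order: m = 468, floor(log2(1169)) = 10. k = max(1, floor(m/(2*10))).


floor(log2(1169)) = 10.
2*10 = 20.
m/(2*floor(log2(n))) = 468/20 ≈ 23.4.
floor = 23.
k = max(1, 23) = 23.

23


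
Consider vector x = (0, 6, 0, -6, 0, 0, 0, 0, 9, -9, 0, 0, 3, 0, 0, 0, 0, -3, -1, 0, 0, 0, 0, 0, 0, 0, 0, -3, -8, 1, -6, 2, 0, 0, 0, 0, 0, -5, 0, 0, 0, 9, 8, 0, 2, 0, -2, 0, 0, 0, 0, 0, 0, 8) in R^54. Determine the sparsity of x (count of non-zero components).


Non-zero positions: [1, 3, 8, 9, 12, 17, 18, 27, 28, 29, 30, 31, 37, 41, 42, 44, 46, 53].
Sparsity = 18.

18


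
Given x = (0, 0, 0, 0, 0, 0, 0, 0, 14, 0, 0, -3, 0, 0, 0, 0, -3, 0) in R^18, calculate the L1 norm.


Non-zero entries: [(8, 14), (11, -3), (16, -3)]
Absolute values: [14, 3, 3]
||x||_1 = sum = 20.

20


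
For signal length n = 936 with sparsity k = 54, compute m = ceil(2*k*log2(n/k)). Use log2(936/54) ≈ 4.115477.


log2(n/k) = log2(936/54) ≈ 4.115477.
2*k*log2(n/k) ≈ 2*54*4.115477 = 444.471516.
m = ceil(444.471516) = 445.

445


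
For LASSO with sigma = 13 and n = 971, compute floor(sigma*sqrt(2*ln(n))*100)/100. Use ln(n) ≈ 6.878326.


ln(971) ≈ 6.878326.
2*ln(n) ≈ 13.756652.
sqrt(2*ln(n)) ≈ sqrt(13.756652) ≈ 3.708996.
lambda ≈ 13*3.708996 = 48.216948.
floor(lambda*100)/100 = 48.21.

48.21


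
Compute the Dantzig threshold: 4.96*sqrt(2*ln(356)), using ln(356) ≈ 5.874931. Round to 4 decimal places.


ln(356) ≈ 5.874931.
2*ln(n) ≈ 11.749862.
sqrt(2*ln(n)) ≈ sqrt(11.749862) ≈ 3.427807.
threshold ≈ 4.96*3.427807 = 17.00192272 ≈ 17.0019.

17.0019


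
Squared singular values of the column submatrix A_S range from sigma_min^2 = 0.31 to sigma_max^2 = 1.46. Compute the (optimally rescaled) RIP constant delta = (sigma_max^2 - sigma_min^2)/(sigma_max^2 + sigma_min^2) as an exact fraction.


lambda_max - lambda_min = 1.46 - 0.31 = 1.15.
lambda_max + lambda_min = 1.46 + 0.31 = 1.77.
delta = 1.15/1.77 = 115/177.

115/177


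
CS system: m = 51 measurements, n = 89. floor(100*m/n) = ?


100*m/n = 100*51/89 ≈ 57.3034.
floor = 57.

57


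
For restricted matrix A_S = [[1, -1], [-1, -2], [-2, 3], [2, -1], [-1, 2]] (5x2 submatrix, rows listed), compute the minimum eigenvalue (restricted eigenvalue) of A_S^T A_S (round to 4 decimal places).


A_S^T A_S = [[11, -9], [-9, 19]].
trace = 30.
det = 128.
disc = trace^2 - 4*det = 900 - 4*128 = 388.
sqrt(388) ≈ 19.697716.
lam_min = (30 - sqrt(388))/2 ≈ (30 - 19.697716)/2 = 5.151142 ≈ 5.1511.

5.1511


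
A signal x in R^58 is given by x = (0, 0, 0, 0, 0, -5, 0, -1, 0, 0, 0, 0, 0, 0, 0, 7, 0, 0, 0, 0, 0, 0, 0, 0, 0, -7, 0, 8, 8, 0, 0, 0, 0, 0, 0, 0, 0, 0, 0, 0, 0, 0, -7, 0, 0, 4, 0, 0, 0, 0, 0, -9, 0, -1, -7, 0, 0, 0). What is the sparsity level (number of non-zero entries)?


Non-zero positions: [5, 7, 15, 25, 27, 28, 42, 45, 51, 53, 54].
Sparsity = 11.

11


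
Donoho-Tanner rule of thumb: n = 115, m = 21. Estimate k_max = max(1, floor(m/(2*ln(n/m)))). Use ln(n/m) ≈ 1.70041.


n/m = 115/21.
ln(n/m) ≈ 1.70041.
2*ln(n/m) ≈ 3.40082.
m/(2*ln(n/m)) ≈ 21/3.40082 ≈ 6.175.
floor = 6.
k_max = max(1, 6) = 6.

6


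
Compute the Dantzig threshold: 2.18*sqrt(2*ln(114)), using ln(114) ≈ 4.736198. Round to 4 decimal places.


ln(114) ≈ 4.736198.
2*ln(n) ≈ 9.472396.
sqrt(2*ln(n)) ≈ sqrt(9.472396) ≈ 3.077726.
threshold ≈ 2.18*3.077726 = 6.70944268 ≈ 6.7094.

6.7094


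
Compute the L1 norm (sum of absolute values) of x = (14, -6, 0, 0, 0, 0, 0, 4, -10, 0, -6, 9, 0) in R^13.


Non-zero entries: [(0, 14), (1, -6), (7, 4), (8, -10), (10, -6), (11, 9)]
Absolute values: [14, 6, 4, 10, 6, 9]
||x||_1 = sum = 49.

49


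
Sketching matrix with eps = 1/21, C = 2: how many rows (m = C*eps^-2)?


1/eps = 21.
(1/eps)^2 = 441.
m = 2*441 = 882.

882


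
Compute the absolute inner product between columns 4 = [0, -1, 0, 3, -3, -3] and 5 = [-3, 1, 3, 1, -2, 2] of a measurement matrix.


Inner product: 0*-3 + -1*1 + 0*3 + 3*1 + -3*-2 + -3*2
Products: [0, -1, 0, 3, 6, -6]
Sum = 2.
|dot| = 2.

2


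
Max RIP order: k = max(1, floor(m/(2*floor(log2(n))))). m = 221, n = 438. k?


floor(log2(438)) = 8.
2*8 = 16.
m/(2*floor(log2(n))) = 221/16 ≈ 13.8125.
floor = 13.
k = max(1, 13) = 13.

13


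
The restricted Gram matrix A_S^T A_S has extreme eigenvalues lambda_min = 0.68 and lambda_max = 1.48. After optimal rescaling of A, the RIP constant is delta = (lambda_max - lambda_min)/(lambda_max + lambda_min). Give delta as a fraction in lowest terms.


lambda_max - lambda_min = 1.48 - 0.68 = 0.80.
lambda_max + lambda_min = 1.48 + 0.68 = 2.16.
delta = 0.80/2.16 = 80/216 = 10/27.

10/27


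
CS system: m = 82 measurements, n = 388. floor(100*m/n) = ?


100*m/n = 100*82/388 ≈ 21.134.
floor = 21.

21


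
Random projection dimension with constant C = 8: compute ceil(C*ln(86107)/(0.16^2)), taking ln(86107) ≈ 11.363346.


ln(86107) ≈ 11.363346.
eps^2 = 0.16^2 = 0.0256.
C*ln(N)/eps^2 ≈ 8*11.363346/0.0256 ≈ 3551.0456.
m = ceil(3551.0456) = 3552.

3552


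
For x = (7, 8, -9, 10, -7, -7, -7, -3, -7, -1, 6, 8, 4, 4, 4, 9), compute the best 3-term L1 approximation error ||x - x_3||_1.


Sorted |x_i| descending: [10, 9, 9, 8, 8, 7, 7, 7, 7, 7, 6, 4, 4, 4, 3, 1]
Keep top 3: [10, 9, 9]
Tail entries: [8, 8, 7, 7, 7, 7, 7, 6, 4, 4, 4, 3, 1]
L1 error = sum of tail = 73.

73


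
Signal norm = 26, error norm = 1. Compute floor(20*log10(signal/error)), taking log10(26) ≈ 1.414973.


||x||/||e|| = 26/1 = 26.
log10(26) ≈ 1.414973.
20*log10(||x||/||e||) ≈ 20*1.414973 = 28.29946.
floor(28.29946) = 28.

28


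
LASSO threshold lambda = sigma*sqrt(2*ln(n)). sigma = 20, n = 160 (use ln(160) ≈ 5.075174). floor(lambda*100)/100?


ln(160) ≈ 5.075174.
2*ln(n) ≈ 10.150348.
sqrt(2*ln(n)) ≈ sqrt(10.150348) ≈ 3.185961.
lambda ≈ 20*3.185961 = 63.71922.
floor(lambda*100)/100 = 63.71.

63.71


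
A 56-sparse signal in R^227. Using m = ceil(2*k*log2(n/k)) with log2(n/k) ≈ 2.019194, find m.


log2(n/k) = log2(227/56) ≈ 2.019194.
2*k*log2(n/k) ≈ 2*56*2.019194 = 226.149728.
m = ceil(226.149728) = 227.

227


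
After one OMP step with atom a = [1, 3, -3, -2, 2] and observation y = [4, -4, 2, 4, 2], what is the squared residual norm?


a^T a = 27.
a^T y = -18.
coeff = -18/27 = -2/3.
||r||^2 = 44.

44


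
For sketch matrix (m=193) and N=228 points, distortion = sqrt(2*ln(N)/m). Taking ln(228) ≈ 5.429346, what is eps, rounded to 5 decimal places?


ln(228) ≈ 5.429346.
2*ln(N)/m ≈ 2*5.429346/193 ≈ 0.05626265.
eps = sqrt(0.05626265) ≈ 0.2371975 ≈ 0.23720.

0.23720


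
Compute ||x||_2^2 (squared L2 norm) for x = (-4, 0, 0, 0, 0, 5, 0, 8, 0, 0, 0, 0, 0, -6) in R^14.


Non-zero entries: [(0, -4), (5, 5), (7, 8), (13, -6)]
Squares: [16, 25, 64, 36]
||x||_2^2 = sum = 141.

141


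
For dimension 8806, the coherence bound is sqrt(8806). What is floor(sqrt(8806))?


93^2 = 8649 <= 8806 < 8836 = 94^2, so 93 <= sqrt(8806) < 94.
floor(sqrt(8806)) = 93.

93


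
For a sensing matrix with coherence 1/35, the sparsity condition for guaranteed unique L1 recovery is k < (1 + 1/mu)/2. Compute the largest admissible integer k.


1/mu = 35.
1 + 1/mu = 36.
(1 + 1/mu)/2 = 18 is an integer and the inequality is strict, so k_max = 18 - 1 = 17.

17


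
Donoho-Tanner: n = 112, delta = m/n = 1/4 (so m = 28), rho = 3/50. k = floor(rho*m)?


m = 1/4*112 = 28.
rho = 3/50.
rho*m = 3/50*28 = 1.68.
k = floor(1.68) = 1.

1


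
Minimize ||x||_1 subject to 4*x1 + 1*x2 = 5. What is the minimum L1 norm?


Axis intercepts:
  x1 = 5/4, x2 = 0: L1 = 5/4
  x1 = 0, x2 = 5: L1 = 5
x* = (5/4, 0)
||x*||_1 = 5/4.

5/4


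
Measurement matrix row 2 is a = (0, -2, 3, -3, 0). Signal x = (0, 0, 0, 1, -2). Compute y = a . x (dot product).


Non-zero terms: ['-3*1', '0*-2']
Products: [-3, 0]
y = sum = -3.

-3


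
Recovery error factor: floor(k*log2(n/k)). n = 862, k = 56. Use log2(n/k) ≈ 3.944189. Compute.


log2(n/k) = log2(862/56) ≈ 3.944189.
k*log2(n/k) ≈ 56*3.944189 = 220.874584.
floor(220.874584) = 220.

220


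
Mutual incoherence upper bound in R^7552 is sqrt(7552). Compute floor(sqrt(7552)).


86^2 = 7396 <= 7552 < 7569 = 87^2, so 86 <= sqrt(7552) < 87.
floor(sqrt(7552)) = 86.

86


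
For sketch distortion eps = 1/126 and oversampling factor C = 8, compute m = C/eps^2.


1/eps = 126.
(1/eps)^2 = 15876.
m = 8*15876 = 127008.

127008


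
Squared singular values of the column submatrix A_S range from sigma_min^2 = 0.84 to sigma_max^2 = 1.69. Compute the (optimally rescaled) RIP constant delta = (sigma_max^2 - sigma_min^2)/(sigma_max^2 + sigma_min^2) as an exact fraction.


lambda_max - lambda_min = 1.69 - 0.84 = 0.85.
lambda_max + lambda_min = 1.69 + 0.84 = 2.53.
delta = 0.85/2.53 = 85/253.

85/253


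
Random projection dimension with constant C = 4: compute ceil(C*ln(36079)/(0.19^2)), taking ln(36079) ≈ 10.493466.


ln(36079) ≈ 10.493466.
eps^2 = 0.19^2 = 0.0361.
C*ln(N)/eps^2 ≈ 4*10.493466/0.0361 ≈ 1162.7109.
m = ceil(1162.7109) = 1163.

1163


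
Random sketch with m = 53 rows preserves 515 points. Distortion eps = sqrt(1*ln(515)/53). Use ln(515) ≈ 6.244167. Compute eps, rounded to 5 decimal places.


ln(515) ≈ 6.244167.
1*ln(N)/m ≈ 1*6.244167/53 ≈ 0.11781447.
eps = sqrt(0.11781447) ≈ 0.3432411 ≈ 0.34324.

0.34324


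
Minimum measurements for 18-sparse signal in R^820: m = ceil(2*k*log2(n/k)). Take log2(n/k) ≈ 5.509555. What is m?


log2(n/k) = log2(820/18) ≈ 5.509555.
2*k*log2(n/k) ≈ 2*18*5.509555 = 198.34398.
m = ceil(198.34398) = 199.

199


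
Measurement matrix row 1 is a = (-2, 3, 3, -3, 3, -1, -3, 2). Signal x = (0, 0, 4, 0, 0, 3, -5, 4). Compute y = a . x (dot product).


Non-zero terms: ['3*4', '-1*3', '-3*-5', '2*4']
Products: [12, -3, 15, 8]
y = sum = 32.

32


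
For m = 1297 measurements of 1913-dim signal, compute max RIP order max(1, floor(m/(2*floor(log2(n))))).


floor(log2(1913)) = 10.
2*10 = 20.
m/(2*floor(log2(n))) = 1297/20 ≈ 64.85.
floor = 64.
k = max(1, 64) = 64.

64


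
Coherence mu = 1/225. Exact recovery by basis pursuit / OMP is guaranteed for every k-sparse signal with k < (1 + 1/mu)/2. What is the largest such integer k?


1/mu = 225.
1 + 1/mu = 226.
(1 + 1/mu)/2 = 113 is an integer and the inequality is strict, so k_max = 113 - 1 = 112.

112


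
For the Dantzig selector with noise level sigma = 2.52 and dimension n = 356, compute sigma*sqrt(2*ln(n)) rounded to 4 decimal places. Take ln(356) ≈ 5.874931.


ln(356) ≈ 5.874931.
2*ln(n) ≈ 11.749862.
sqrt(2*ln(n)) ≈ sqrt(11.749862) ≈ 3.427807.
threshold ≈ 2.52*3.427807 = 8.63807364 ≈ 8.6381.

8.6381


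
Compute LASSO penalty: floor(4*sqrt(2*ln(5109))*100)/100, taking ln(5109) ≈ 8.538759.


ln(5109) ≈ 8.538759.
2*ln(n) ≈ 17.077518.
sqrt(2*ln(n)) ≈ sqrt(17.077518) ≈ 4.132495.
lambda ≈ 4*4.132495 = 16.52998.
floor(lambda*100)/100 = 16.52.

16.52


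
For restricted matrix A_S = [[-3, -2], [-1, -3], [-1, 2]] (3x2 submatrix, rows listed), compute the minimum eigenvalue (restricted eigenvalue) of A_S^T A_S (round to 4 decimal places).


A_S^T A_S = [[11, 7], [7, 17]].
trace = 28.
det = 138.
disc = trace^2 - 4*det = 784 - 4*138 = 232.
sqrt(232) ≈ 15.231546.
lam_min = (28 - sqrt(232))/2 ≈ (28 - 15.231546)/2 = 6.384227 ≈ 6.3842.

6.3842


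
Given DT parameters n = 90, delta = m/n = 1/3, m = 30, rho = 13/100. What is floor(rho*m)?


m = 1/3*90 = 30.
rho = 13/100.
rho*m = 13/100*30 = 3.9.
k = floor(3.9) = 3.

3


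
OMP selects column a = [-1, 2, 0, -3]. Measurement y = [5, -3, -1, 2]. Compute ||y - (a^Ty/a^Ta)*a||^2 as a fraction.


a^T a = 14.
a^T y = -17.
coeff = -17/14 = -17/14.
||r||^2 = 257/14.

257/14


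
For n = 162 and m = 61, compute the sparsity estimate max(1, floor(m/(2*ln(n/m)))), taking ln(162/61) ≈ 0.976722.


n/m = 162/61.
ln(n/m) ≈ 0.976722.
2*ln(n/m) ≈ 1.953444.
m/(2*ln(n/m)) ≈ 61/1.953444 ≈ 31.2269.
floor = 31.
k_max = max(1, 31) = 31.

31


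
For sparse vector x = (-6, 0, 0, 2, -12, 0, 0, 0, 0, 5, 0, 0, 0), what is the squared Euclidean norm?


Non-zero entries: [(0, -6), (3, 2), (4, -12), (9, 5)]
Squares: [36, 4, 144, 25]
||x||_2^2 = sum = 209.

209


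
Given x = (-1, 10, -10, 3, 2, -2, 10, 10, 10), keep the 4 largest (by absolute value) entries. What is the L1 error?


Sorted |x_i| descending: [10, 10, 10, 10, 10, 3, 2, 2, 1]
Keep top 4: [10, 10, 10, 10]
Tail entries: [10, 3, 2, 2, 1]
L1 error = sum of tail = 18.

18


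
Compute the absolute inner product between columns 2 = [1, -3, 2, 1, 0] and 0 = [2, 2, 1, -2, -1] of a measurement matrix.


Inner product: 1*2 + -3*2 + 2*1 + 1*-2 + 0*-1
Products: [2, -6, 2, -2, 0]
Sum = -4.
|dot| = 4.

4


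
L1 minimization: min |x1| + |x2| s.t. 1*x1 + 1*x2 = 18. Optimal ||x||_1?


Axis intercepts:
  x1 = 18, x2 = 0: L1 = 18
  x1 = 0, x2 = 18: L1 = 18
x* = (18, 0)
||x*||_1 = 18.

18


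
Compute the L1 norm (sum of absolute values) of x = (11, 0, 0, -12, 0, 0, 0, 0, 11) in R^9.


Non-zero entries: [(0, 11), (3, -12), (8, 11)]
Absolute values: [11, 12, 11]
||x||_1 = sum = 34.

34


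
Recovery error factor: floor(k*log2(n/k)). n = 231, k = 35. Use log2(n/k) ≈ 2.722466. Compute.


log2(n/k) = log2(231/35) ≈ 2.722466.
k*log2(n/k) ≈ 35*2.722466 = 95.28631.
floor(95.28631) = 95.

95


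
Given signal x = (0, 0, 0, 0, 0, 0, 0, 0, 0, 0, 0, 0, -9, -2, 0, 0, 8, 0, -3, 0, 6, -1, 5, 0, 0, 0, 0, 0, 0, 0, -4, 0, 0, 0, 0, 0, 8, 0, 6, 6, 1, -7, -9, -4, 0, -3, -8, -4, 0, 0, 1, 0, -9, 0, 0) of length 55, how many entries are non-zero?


Non-zero positions: [12, 13, 16, 18, 20, 21, 22, 30, 36, 38, 39, 40, 41, 42, 43, 45, 46, 47, 50, 52].
Sparsity = 20.

20


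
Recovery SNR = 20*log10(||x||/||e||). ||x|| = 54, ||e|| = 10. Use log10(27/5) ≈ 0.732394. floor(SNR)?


||x||/||e|| = 54/10 = 27/5.
log10(27/5) ≈ 0.732394.
20*log10(||x||/||e||) ≈ 20*0.732394 = 14.64788.
floor(14.64788) = 14.

14


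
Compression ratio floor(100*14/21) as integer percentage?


100*m/n = 100*14/21 ≈ 66.6667.
floor = 66.

66


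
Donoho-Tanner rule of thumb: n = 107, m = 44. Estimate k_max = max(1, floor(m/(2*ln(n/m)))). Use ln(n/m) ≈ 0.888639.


n/m = 107/44.
ln(n/m) ≈ 0.888639.
2*ln(n/m) ≈ 1.777278.
m/(2*ln(n/m)) ≈ 44/1.777278 ≈ 24.757.
floor = 24.
k_max = max(1, 24) = 24.

24


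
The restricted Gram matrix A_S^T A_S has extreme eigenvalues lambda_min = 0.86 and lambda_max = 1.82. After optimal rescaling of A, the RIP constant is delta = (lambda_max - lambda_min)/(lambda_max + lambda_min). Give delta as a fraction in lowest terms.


lambda_max - lambda_min = 1.82 - 0.86 = 0.96.
lambda_max + lambda_min = 1.82 + 0.86 = 2.68.
delta = 0.96/2.68 = 96/268 = 24/67.

24/67


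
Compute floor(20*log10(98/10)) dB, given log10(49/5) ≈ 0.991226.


||x||/||e|| = 98/10 = 49/5.
log10(49/5) ≈ 0.991226.
20*log10(||x||/||e||) ≈ 20*0.991226 = 19.82452.
floor(19.82452) = 19.

19


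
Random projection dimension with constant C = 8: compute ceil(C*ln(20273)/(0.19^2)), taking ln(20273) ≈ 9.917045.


ln(20273) ≈ 9.917045.
eps^2 = 0.19^2 = 0.0361.
C*ln(N)/eps^2 ≈ 8*9.917045/0.0361 ≈ 2197.6831.
m = ceil(2197.6831) = 2198.

2198


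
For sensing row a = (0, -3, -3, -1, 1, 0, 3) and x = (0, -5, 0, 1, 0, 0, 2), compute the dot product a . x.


Non-zero terms: ['-3*-5', '-1*1', '3*2']
Products: [15, -1, 6]
y = sum = 20.

20


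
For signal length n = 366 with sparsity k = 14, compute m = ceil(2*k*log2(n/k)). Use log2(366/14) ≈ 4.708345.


log2(n/k) = log2(366/14) ≈ 4.708345.
2*k*log2(n/k) ≈ 2*14*4.708345 = 131.83366.
m = ceil(131.83366) = 132.

132


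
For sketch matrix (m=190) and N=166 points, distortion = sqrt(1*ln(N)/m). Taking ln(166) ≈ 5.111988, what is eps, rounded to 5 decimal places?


ln(166) ≈ 5.111988.
1*ln(N)/m ≈ 1*5.111988/190 ≈ 0.0269052.
eps = sqrt(0.0269052) ≈ 0.164028 ≈ 0.16403.

0.16403


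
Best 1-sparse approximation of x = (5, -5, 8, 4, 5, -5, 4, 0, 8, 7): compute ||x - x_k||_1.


Sorted |x_i| descending: [8, 8, 7, 5, 5, 5, 5, 4, 4, 0]
Keep top 1: [8]
Tail entries: [8, 7, 5, 5, 5, 5, 4, 4, 0]
L1 error = sum of tail = 43.

43


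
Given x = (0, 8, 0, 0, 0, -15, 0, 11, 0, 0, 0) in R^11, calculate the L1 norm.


Non-zero entries: [(1, 8), (5, -15), (7, 11)]
Absolute values: [8, 15, 11]
||x||_1 = sum = 34.

34


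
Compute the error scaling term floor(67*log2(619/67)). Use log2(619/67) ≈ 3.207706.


log2(n/k) = log2(619/67) ≈ 3.207706.
k*log2(n/k) ≈ 67*3.207706 = 214.916302.
floor(214.916302) = 214.

214


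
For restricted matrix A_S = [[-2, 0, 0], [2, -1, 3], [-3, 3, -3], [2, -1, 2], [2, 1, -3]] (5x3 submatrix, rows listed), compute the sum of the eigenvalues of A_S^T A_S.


Sum of eigenvalues of A_S^T A_S = trace(A_S^T A_S) = sum of squared column norms of A_S.
A_S^T A_S diagonal: [25, 12, 31].
trace = 25 + 12 + 31 = 68.

68


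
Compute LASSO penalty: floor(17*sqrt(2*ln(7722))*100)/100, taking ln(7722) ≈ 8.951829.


ln(7722) ≈ 8.951829.
2*ln(n) ≈ 17.903658.
sqrt(2*ln(n)) ≈ sqrt(17.903658) ≈ 4.231271.
lambda ≈ 17*4.231271 = 71.931607.
floor(lambda*100)/100 = 71.93.

71.93


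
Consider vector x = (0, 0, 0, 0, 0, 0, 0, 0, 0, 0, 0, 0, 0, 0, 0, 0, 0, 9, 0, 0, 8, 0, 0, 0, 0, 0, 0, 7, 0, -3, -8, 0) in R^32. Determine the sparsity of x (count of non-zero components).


Non-zero positions: [17, 20, 27, 29, 30].
Sparsity = 5.

5


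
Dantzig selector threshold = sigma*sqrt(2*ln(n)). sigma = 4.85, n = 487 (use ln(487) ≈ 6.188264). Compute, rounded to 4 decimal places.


ln(487) ≈ 6.188264.
2*ln(n) ≈ 12.376528.
sqrt(2*ln(n)) ≈ sqrt(12.376528) ≈ 3.518029.
threshold ≈ 4.85*3.518029 = 17.06244065 ≈ 17.0624.

17.0624


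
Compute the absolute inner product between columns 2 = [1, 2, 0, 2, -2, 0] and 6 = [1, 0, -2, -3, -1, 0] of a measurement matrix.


Inner product: 1*1 + 2*0 + 0*-2 + 2*-3 + -2*-1 + 0*0
Products: [1, 0, 0, -6, 2, 0]
Sum = -3.
|dot| = 3.

3
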